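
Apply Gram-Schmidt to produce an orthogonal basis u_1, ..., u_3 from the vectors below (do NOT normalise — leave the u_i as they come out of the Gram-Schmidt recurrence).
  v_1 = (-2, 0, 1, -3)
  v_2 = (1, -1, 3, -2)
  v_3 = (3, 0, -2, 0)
Orthogonal basis:
  u_1 = (-2, 0, 1, -3)
  u_2 = (2, -1, 5/2, -1/2)
  u_3 = (271/161, 2/23, -265/161, -269/161)

Apply the Gram-Schmidt recurrence
  u_1 = v_1
  u_i = v_i − Σ_{j<i} ((v_i · u_j) / (u_j · u_j)) · u_j.

Step by step this gives:
  u_1 = (-2, 0, 1, -3)
  u_2 = (2, -1, 5/2, -1/2)
  u_3 = (271/161, 2/23, -265/161, -269/161)

Orthogonality check:
  u_2 · u_1 = 0 (should be 0)
  u_3 · u_1 = 0 (should be 0)
  u_3 · u_2 = 0 (should be 0)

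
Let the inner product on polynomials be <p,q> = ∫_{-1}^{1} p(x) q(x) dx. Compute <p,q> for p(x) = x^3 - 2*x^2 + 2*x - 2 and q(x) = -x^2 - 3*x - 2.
<p,q> = 38/5

Expand the product: p(x)·q(x) = -x^5 - x^4 + 2*x^3 + 2*x + 4.
∫_{-1}^{1} of each monomial x^k gives [2/(k+1) if k even, 0 if k odd]. Integrating term-by-term (or equivalently evaluating the antiderivative F(x) = -x^6/6 - x^5/5 + x^4/2 + x^2 + 4*x at the endpoints):
  F(1) − F(−1) = 77/15 − (-37/15) = 38/5.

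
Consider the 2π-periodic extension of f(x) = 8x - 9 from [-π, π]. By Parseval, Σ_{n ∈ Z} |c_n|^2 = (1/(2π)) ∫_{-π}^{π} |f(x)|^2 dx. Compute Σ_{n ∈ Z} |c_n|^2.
Σ |c_n|^2 = 64π^2/3 + 81

Expand and integrate term by term over [-π, π]:
  ∫ (8x)^2 dx = 64·(2π^3/3); ∫ 2·8·(-9)·x dx = 0 (odd integrand); ∫ (-9)^2 dx = 81·2π.
So (1/(2π)) ∫_{-π}^{π} (8x - 9)^2 dx = 64π^2/3 + 81 = 64π^2/3 + 81.
Parseval ⇒ Σ |c_n|^2 = 64π^2/3 + 81.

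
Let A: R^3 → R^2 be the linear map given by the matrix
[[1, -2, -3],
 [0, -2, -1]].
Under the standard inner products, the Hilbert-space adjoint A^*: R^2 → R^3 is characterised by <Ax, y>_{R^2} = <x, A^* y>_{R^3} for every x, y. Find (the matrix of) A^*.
A^* = A^T =
[[1, 0],
 [-2, -2],
 [-3, -1]]

For real matrices with standard dot products, the defining identity <Ax, y> = <x, A^* y> gives (Ax)^T y = x^T (A^*) y, i.e. x^T A^T y = x^T (A^*) y. Since this holds for all x, y, we must have A^* = A^T. Therefore
A^* =
[[1, 0],
 [-2, -2],
 [-3, -1]].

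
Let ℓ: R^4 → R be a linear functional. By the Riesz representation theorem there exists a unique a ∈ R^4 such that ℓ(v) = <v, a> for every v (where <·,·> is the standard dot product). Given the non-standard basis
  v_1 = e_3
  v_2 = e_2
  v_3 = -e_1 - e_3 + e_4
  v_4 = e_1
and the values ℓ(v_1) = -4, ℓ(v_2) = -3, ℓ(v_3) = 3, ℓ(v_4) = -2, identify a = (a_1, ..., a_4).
a = (-2, -3, -4, -3)

Write a = (a_1, ..., a_4) in the standard basis. For each basis vector v_i, ℓ(v_i) = <v_i, a> is a linear equation in the a_j's. Collect the n equations into a matrix system V a = ℓ, where row i of V is v_i (expressed in the standard basis). Since V is invertible (lower-triangular with 1s on the diagonal, up to permutation), solve by back-substitution:
  V =
[[0, 0, 1, 0],
 [0, 1, 0, 0],
 [-1, 0, -1, 1],
 [1, 0, 0, 0]]
  V a = (-4, -3, 3, -2)
Solving gives a = (-2, -3, -4, -3).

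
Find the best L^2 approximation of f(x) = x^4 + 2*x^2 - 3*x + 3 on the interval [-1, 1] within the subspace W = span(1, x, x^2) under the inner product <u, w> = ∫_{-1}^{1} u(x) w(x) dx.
g(x) = 20*x^2/7 - 3*x + 102/35

The best approximation g ∈ W is the orthogonal projection of f onto W. Writing g = a_0 + a_1 x + a_2 x^2, the coefficients solve the normal equations G · a = b where
  G_{ij} = <φ_i, φ_j> and b_i = <f, φ_i>, with φ_0 = 1, φ_1 = x, φ_2 = x^2.
G =
  [2, 0, 2/3]
  [0, 2/3, 0]
  [2/3, 0, 2/5],
b = (116/15, -2, 108/35).
Solving gives a_0 = 102/35, a_1 = -3, a_2 = 20/7, so
  g(x) = 20*x^2/7 - 3*x + 102/35.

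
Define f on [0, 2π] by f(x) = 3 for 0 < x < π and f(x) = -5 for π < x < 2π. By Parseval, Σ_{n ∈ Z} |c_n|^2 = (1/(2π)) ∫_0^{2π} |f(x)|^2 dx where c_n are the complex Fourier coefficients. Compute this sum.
Σ |c_n|^2 = 17

Parseval equates the L^2 energy of f (normalised by 1/(2π)) with the ℓ^2 sum of its Fourier coefficients: (1/(2π)) ∫_0^{2π} |f|^2 = Σ |c_n|^2.
Compute the left side: (1/(2π)) [∫_0^π 3^2 dx + ∫_π^{2π} (-5)^2 dx] = (1/(2π)) · (9π + 25π) = (9 + 25)/2 = 17.
So Σ_{n ∈ Z} |c_n|^2 = 17.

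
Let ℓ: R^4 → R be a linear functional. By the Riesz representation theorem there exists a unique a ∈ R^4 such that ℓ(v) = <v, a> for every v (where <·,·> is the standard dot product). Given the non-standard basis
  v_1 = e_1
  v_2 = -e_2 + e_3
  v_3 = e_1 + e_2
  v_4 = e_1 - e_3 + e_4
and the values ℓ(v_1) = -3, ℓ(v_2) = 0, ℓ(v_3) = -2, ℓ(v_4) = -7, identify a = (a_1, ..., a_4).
a = (-3, 1, 1, -3)

Write a = (a_1, ..., a_4) in the standard basis. For each basis vector v_i, ℓ(v_i) = <v_i, a> is a linear equation in the a_j's. Collect the n equations into a matrix system V a = ℓ, where row i of V is v_i (expressed in the standard basis). Since V is invertible (lower-triangular with 1s on the diagonal, up to permutation), solve by back-substitution:
  V =
[[1, 0, 0, 0],
 [0, -1, 1, 0],
 [1, 1, 0, 0],
 [1, 0, -1, 1]]
  V a = (-3, 0, -2, -7)
Solving gives a = (-3, 1, 1, -3).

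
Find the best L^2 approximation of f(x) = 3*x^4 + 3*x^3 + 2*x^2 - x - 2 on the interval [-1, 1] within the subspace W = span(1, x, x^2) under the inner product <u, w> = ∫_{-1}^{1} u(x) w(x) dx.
g(x) = 32*x^2/7 + 4*x/5 - 79/35

The best approximation g ∈ W is the orthogonal projection of f onto W. Writing g = a_0 + a_1 x + a_2 x^2, the coefficients solve the normal equations G · a = b where
  G_{ij} = <φ_i, φ_j> and b_i = <f, φ_i>, with φ_0 = 1, φ_1 = x, φ_2 = x^2.
G =
  [2, 0, 2/3]
  [0, 2/3, 0]
  [2/3, 0, 2/5],
b = (-22/15, 8/15, 34/105).
Solving gives a_0 = -79/35, a_1 = 4/5, a_2 = 32/7, so
  g(x) = 32*x^2/7 + 4*x/5 - 79/35.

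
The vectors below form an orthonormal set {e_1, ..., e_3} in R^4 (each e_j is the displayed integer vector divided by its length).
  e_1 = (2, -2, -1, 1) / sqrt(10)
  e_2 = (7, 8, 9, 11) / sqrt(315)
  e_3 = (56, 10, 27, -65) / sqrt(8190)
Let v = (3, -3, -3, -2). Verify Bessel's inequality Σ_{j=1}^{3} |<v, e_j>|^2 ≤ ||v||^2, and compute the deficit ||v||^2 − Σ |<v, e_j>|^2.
Σ |<v, e_j>|^2 = 1934/65; ||v||^2 = 31; deficit = 81/65

Write each e_j = u_j / sqrt(<u_j, u_j>) where u_j is the displayed integer vector. Then <v, e_j> = <v, u_j> / sqrt(<u_j, u_j>), so |<v, e_j>|^2 = <v, u_j>^2 / <u_j, u_j>.
Coefficients: <v, e_1> = 13/sqrt(10), <v, e_2> = -52/sqrt(315), <v, e_3> = 187/sqrt(8190).
Square and sum: Σ |<v, e_j>|^2 = 1934/65.
Compute ||v||^2 = v·v = 31.
Deficit = 31 − 1934/65 = 81/65 ≥ 0, confirming Bessel's inequality. (The deficit equals ||v − Σ <v,e_j> e_j||^2, the squared distance from v to span{e_j}.)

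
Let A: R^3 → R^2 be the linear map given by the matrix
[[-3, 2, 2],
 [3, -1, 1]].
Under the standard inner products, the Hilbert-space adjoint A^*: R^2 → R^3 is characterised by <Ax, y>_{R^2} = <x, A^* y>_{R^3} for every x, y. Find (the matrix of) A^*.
A^* = A^T =
[[-3, 3],
 [2, -1],
 [2, 1]]

For real matrices with standard dot products, the defining identity <Ax, y> = <x, A^* y> gives (Ax)^T y = x^T (A^*) y, i.e. x^T A^T y = x^T (A^*) y. Since this holds for all x, y, we must have A^* = A^T. Therefore
A^* =
[[-3, 3],
 [2, -1],
 [2, 1]].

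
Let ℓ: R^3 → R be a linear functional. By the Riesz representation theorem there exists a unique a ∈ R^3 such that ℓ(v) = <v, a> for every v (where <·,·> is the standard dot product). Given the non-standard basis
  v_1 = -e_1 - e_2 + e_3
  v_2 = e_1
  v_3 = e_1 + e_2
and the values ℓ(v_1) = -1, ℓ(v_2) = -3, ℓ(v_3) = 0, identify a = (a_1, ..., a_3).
a = (-3, 3, -1)

Write a = (a_1, ..., a_3) in the standard basis. For each basis vector v_i, ℓ(v_i) = <v_i, a> is a linear equation in the a_j's. Collect the n equations into a matrix system V a = ℓ, where row i of V is v_i (expressed in the standard basis). Since V is invertible (lower-triangular with 1s on the diagonal, up to permutation), solve by back-substitution:
  V =
[[-1, -1, 1],
 [1, 0, 0],
 [1, 1, 0]]
  V a = (-1, -3, 0)
Solving gives a = (-3, 3, -1).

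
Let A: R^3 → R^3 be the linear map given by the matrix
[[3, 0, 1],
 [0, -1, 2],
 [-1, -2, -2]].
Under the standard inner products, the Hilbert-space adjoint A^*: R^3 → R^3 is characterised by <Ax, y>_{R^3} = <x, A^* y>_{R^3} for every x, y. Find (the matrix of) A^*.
A^* = A^T =
[[3, 0, -1],
 [0, -1, -2],
 [1, 2, -2]]

For real matrices with standard dot products, the defining identity <Ax, y> = <x, A^* y> gives (Ax)^T y = x^T (A^*) y, i.e. x^T A^T y = x^T (A^*) y. Since this holds for all x, y, we must have A^* = A^T. Therefore
A^* =
[[3, 0, -1],
 [0, -1, -2],
 [1, 2, -2]].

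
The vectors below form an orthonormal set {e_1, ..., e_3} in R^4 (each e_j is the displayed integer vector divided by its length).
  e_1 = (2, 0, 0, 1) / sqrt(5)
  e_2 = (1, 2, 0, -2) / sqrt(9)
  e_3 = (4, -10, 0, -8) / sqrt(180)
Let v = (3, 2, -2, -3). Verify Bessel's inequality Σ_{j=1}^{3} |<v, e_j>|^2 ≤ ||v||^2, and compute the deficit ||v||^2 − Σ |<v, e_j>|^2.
Σ |<v, e_j>|^2 = 22; ||v||^2 = 26; deficit = 4

Write each e_j = u_j / sqrt(<u_j, u_j>) where u_j is the displayed integer vector. Then <v, e_j> = <v, u_j> / sqrt(<u_j, u_j>), so |<v, e_j>|^2 = <v, u_j>^2 / <u_j, u_j>.
Coefficients: <v, e_1> = 3/sqrt(5), <v, e_2> = 13/sqrt(9), <v, e_3> = 16/sqrt(180).
Square and sum: Σ |<v, e_j>|^2 = 22.
Compute ||v||^2 = v·v = 26.
Deficit = 26 − 22 = 4 ≥ 0, confirming Bessel's inequality. (The deficit equals ||v − Σ <v,e_j> e_j||^2, the squared distance from v to span{e_j}.)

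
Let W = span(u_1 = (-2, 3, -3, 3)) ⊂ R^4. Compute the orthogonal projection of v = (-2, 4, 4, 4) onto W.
proj_W(v) = (-32/31, 48/31, -48/31, 48/31)

Set up U = [u_1 | ... | u_1] ∈ R^(4×1). The projector onto W = col(U) is P = U (U^T U)^(-1) U^T.
Compute U^T U =
  [31],
and U^T v = (16).
Solve U^T U · c = U^T v for the coefficients: c = (16/31). The projection is proj_W(v) = U c.
Check: (v - proj_W(v)) · u_1 = 0  (should be 0).
Result: proj_W(v) = (-32/31, 48/31, -48/31, 48/31).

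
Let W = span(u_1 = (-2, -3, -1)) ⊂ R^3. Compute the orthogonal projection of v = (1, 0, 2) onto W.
proj_W(v) = (4/7, 6/7, 2/7)

Set up U = [u_1 | ... | u_1] ∈ R^(3×1). The projector onto W = col(U) is P = U (U^T U)^(-1) U^T.
Compute U^T U =
  [14],
and U^T v = (-4).
Solve U^T U · c = U^T v for the coefficients: c = (-2/7). The projection is proj_W(v) = U c.
Check: (v - proj_W(v)) · u_1 = 0  (should be 0).
Result: proj_W(v) = (4/7, 6/7, 2/7).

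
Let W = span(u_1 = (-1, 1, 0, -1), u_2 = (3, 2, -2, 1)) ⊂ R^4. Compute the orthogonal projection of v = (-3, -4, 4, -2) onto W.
proj_W(v) = (-201/50, -97/25, 79/25, -43/50)

Set up U = [u_1 | ... | u_2] ∈ R^(4×2). The projector onto W = col(U) is P = U (U^T U)^(-1) U^T.
Compute U^T U =
  [3, -2]
  [-2, 18],
and U^T v = (1, -27).
Solve U^T U · c = U^T v for the coefficients: c = (-18/25, -79/50). The projection is proj_W(v) = U c.
Check: (v - proj_W(v)) · u_1 = 0  (should be 0).
Check: (v - proj_W(v)) · u_2 = 0  (should be 0).
Result: proj_W(v) = (-201/50, -97/25, 79/25, -43/50).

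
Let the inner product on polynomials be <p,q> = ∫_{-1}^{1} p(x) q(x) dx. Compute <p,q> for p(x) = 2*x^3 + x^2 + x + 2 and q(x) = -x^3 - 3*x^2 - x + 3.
<p,q> = 668/105

Expand the product: p(x)·q(x) = -2*x^6 - 7*x^5 - 6*x^4 - 4*x^2 + x + 6.
∫_{-1}^{1} of each monomial x^k gives [2/(k+1) if k even, 0 if k odd]. Integrating term-by-term (or equivalently evaluating the antiderivative F(x) = -2*x^7/7 - 7*x^6/6 - 6*x^5/5 - 4*x^3/3 + x^2/2 + 6*x at the endpoints):
  F(1) − F(−1) = 88/35 − (-404/105) = 668/105.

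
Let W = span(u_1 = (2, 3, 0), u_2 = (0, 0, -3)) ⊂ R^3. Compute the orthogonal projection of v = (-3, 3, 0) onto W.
proj_W(v) = (6/13, 9/13, 0)

Set up U = [u_1 | ... | u_2] ∈ R^(3×2). The projector onto W = col(U) is P = U (U^T U)^(-1) U^T.
Compute U^T U =
  [13, 0]
  [0, 9],
and U^T v = (3, 0).
Solve U^T U · c = U^T v for the coefficients: c = (3/13, 0). The projection is proj_W(v) = U c.
Check: (v - proj_W(v)) · u_1 = 0  (should be 0).
Check: (v - proj_W(v)) · u_2 = 0  (should be 0).
Result: proj_W(v) = (6/13, 9/13, 0).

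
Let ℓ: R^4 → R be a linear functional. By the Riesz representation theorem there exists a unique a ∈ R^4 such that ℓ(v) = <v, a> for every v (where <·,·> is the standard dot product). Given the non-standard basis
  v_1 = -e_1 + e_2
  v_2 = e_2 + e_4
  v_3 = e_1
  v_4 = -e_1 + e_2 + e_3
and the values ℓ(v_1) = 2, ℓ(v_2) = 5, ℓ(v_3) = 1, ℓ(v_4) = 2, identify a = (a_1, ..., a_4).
a = (1, 3, 0, 2)

Write a = (a_1, ..., a_4) in the standard basis. For each basis vector v_i, ℓ(v_i) = <v_i, a> is a linear equation in the a_j's. Collect the n equations into a matrix system V a = ℓ, where row i of V is v_i (expressed in the standard basis). Since V is invertible (lower-triangular with 1s on the diagonal, up to permutation), solve by back-substitution:
  V =
[[-1, 1, 0, 0],
 [0, 1, 0, 1],
 [1, 0, 0, 0],
 [-1, 1, 1, 0]]
  V a = (2, 5, 1, 2)
Solving gives a = (1, 3, 0, 2).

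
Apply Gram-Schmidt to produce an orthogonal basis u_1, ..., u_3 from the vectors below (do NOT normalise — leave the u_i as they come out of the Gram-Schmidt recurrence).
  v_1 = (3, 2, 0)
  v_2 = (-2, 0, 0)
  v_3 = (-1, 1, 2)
Orthogonal basis:
  u_1 = (3, 2, 0)
  u_2 = (-8/13, 12/13, 0)
  u_3 = (0, 0, 2)

Apply the Gram-Schmidt recurrence
  u_1 = v_1
  u_i = v_i − Σ_{j<i} ((v_i · u_j) / (u_j · u_j)) · u_j.

Step by step this gives:
  u_1 = (3, 2, 0)
  u_2 = (-8/13, 12/13, 0)
  u_3 = (0, 0, 2)

Orthogonality check:
  u_2 · u_1 = 0 (should be 0)
  u_3 · u_1 = 0 (should be 0)
  u_3 · u_2 = 0 (should be 0)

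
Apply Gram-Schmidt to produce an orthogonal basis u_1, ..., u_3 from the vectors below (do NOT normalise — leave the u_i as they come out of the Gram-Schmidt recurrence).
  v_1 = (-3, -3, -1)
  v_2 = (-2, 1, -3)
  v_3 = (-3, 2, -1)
Orthogonal basis:
  u_1 = (-3, -3, -1)
  u_2 = (-20/19, 37/19, -51/19)
  u_3 = (-35/23, 49/46, 63/46)

Apply the Gram-Schmidt recurrence
  u_1 = v_1
  u_i = v_i − Σ_{j<i} ((v_i · u_j) / (u_j · u_j)) · u_j.

Step by step this gives:
  u_1 = (-3, -3, -1)
  u_2 = (-20/19, 37/19, -51/19)
  u_3 = (-35/23, 49/46, 63/46)

Orthogonality check:
  u_2 · u_1 = 0 (should be 0)
  u_3 · u_1 = 0 (should be 0)
  u_3 · u_2 = 0 (should be 0)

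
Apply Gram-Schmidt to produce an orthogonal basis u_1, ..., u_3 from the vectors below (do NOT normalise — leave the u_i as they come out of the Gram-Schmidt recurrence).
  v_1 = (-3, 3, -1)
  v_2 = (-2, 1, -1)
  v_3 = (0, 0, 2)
Orthogonal basis:
  u_1 = (-3, 3, -1)
  u_2 = (-8/19, -11/19, -9/19)
  u_3 = (-6/7, -3/7, 9/7)

Apply the Gram-Schmidt recurrence
  u_1 = v_1
  u_i = v_i − Σ_{j<i} ((v_i · u_j) / (u_j · u_j)) · u_j.

Step by step this gives:
  u_1 = (-3, 3, -1)
  u_2 = (-8/19, -11/19, -9/19)
  u_3 = (-6/7, -3/7, 9/7)

Orthogonality check:
  u_2 · u_1 = 0 (should be 0)
  u_3 · u_1 = 0 (should be 0)
  u_3 · u_2 = 0 (should be 0)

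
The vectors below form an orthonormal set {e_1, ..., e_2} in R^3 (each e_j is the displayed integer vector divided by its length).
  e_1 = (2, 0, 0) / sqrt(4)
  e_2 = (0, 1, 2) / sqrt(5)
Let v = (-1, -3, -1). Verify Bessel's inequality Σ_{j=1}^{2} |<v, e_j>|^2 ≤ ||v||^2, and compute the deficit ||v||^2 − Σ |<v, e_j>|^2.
Σ |<v, e_j>|^2 = 6; ||v||^2 = 11; deficit = 5

Write each e_j = u_j / sqrt(<u_j, u_j>) where u_j is the displayed integer vector. Then <v, e_j> = <v, u_j> / sqrt(<u_j, u_j>), so |<v, e_j>|^2 = <v, u_j>^2 / <u_j, u_j>.
Coefficients: <v, e_1> = -2/sqrt(4), <v, e_2> = -5/sqrt(5).
Square and sum: Σ |<v, e_j>|^2 = 6.
Compute ||v||^2 = v·v = 11.
Deficit = 11 − 6 = 5 ≥ 0, confirming Bessel's inequality. (The deficit equals ||v − Σ <v,e_j> e_j||^2, the squared distance from v to span{e_j}.)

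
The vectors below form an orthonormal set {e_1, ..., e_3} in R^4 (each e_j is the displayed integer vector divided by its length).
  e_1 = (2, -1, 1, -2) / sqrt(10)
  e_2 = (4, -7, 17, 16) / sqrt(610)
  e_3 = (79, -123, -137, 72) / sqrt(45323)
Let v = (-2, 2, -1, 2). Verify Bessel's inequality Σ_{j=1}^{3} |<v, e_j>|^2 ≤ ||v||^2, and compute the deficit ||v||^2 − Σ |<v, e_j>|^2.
Σ |<v, e_j>|^2 = 9298/743; ||v||^2 = 13; deficit = 361/743

Write each e_j = u_j / sqrt(<u_j, u_j>) where u_j is the displayed integer vector. Then <v, e_j> = <v, u_j> / sqrt(<u_j, u_j>), so |<v, e_j>|^2 = <v, u_j>^2 / <u_j, u_j>.
Coefficients: <v, e_1> = -11/sqrt(10), <v, e_2> = -7/sqrt(610), <v, e_3> = -123/sqrt(45323).
Square and sum: Σ |<v, e_j>|^2 = 9298/743.
Compute ||v||^2 = v·v = 13.
Deficit = 13 − 9298/743 = 361/743 ≥ 0, confirming Bessel's inequality. (The deficit equals ||v − Σ <v,e_j> e_j||^2, the squared distance from v to span{e_j}.)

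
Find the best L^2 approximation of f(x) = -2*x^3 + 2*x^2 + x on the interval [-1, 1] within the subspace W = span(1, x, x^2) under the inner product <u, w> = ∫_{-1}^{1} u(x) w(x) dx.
g(x) = 2*x^2 - x/5

The best approximation g ∈ W is the orthogonal projection of f onto W. Writing g = a_0 + a_1 x + a_2 x^2, the coefficients solve the normal equations G · a = b where
  G_{ij} = <φ_i, φ_j> and b_i = <f, φ_i>, with φ_0 = 1, φ_1 = x, φ_2 = x^2.
G =
  [2, 0, 2/3]
  [0, 2/3, 0]
  [2/3, 0, 2/5],
b = (4/3, -2/15, 4/5).
Solving gives a_0 = 0, a_1 = -1/5, a_2 = 2, so
  g(x) = 2*x^2 - x/5.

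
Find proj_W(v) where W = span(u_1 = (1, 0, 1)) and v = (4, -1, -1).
proj_W(v) = (3/2, 0, 3/2)

Set up U = [u_1 | ... | u_1] ∈ R^(3×1). The projector onto W = col(U) is P = U (U^T U)^(-1) U^T.
Compute U^T U =
  [2],
and U^T v = (3).
Solve U^T U · c = U^T v for the coefficients: c = (3/2). The projection is proj_W(v) = U c.
Check: (v - proj_W(v)) · u_1 = 0  (should be 0).
Result: proj_W(v) = (3/2, 0, 3/2).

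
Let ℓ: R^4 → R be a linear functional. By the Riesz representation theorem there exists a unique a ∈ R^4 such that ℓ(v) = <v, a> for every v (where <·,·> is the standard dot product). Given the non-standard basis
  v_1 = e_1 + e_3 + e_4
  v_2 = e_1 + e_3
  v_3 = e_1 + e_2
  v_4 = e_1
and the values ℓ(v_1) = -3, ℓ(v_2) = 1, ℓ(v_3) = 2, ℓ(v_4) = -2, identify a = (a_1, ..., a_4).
a = (-2, 4, 3, -4)

Write a = (a_1, ..., a_4) in the standard basis. For each basis vector v_i, ℓ(v_i) = <v_i, a> is a linear equation in the a_j's. Collect the n equations into a matrix system V a = ℓ, where row i of V is v_i (expressed in the standard basis). Since V is invertible (lower-triangular with 1s on the diagonal, up to permutation), solve by back-substitution:
  V =
[[1, 0, 1, 1],
 [1, 0, 1, 0],
 [1, 1, 0, 0],
 [1, 0, 0, 0]]
  V a = (-3, 1, 2, -2)
Solving gives a = (-2, 4, 3, -4).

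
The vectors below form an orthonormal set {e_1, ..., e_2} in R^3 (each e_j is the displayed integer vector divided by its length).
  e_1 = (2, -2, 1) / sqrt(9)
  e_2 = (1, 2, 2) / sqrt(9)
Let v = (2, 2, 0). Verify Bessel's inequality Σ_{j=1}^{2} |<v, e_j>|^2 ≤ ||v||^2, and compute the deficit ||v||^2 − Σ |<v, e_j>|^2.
Σ |<v, e_j>|^2 = 4; ||v||^2 = 8; deficit = 4

Write each e_j = u_j / sqrt(<u_j, u_j>) where u_j is the displayed integer vector. Then <v, e_j> = <v, u_j> / sqrt(<u_j, u_j>), so |<v, e_j>|^2 = <v, u_j>^2 / <u_j, u_j>.
Coefficients: <v, e_1> = 0/sqrt(9), <v, e_2> = 6/sqrt(9).
Square and sum: Σ |<v, e_j>|^2 = 4.
Compute ||v||^2 = v·v = 8.
Deficit = 8 − 4 = 4 ≥ 0, confirming Bessel's inequality. (The deficit equals ||v − Σ <v,e_j> e_j||^2, the squared distance from v to span{e_j}.)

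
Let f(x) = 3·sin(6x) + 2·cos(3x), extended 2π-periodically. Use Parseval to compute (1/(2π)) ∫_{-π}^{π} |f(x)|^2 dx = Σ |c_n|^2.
Σ |c_n|^2 = 13/2

Expand |f|^2 and use orthogonality of {sin(nx), cos(mx)} on [-π, π]:
  ∫_{-π}^{π} sin(nx)^2 dx = π, ∫ cos(mx)^2 dx = π, and cross terms integrate to 0.
So ∫_{-π}^{π} f(x)^2 dx = 3^2 · π + 2^2 · π = (9 + 4)π.
Divide by 2π: (9 + 4)/2 = 13/2.
By Parseval, this equals Σ |c_n|^2.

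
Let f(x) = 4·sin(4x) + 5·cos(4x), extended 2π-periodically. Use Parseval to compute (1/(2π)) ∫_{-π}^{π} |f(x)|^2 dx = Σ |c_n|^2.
Σ |c_n|^2 = 41/2

Expand |f|^2 and use orthogonality of {sin(nx), cos(mx)} on [-π, π]:
  ∫_{-π}^{π} sin(nx)^2 dx = π, ∫ cos(mx)^2 dx = π, and cross terms integrate to 0.
So ∫_{-π}^{π} f(x)^2 dx = 4^2 · π + 5^2 · π = (16 + 25)π.
Divide by 2π: (16 + 25)/2 = 41/2.
By Parseval, this equals Σ |c_n|^2.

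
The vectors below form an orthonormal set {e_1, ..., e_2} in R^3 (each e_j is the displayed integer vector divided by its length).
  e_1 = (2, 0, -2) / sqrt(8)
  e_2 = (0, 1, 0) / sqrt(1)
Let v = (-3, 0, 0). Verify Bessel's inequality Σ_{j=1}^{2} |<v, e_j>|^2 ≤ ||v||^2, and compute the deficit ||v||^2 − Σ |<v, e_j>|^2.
Σ |<v, e_j>|^2 = 9/2; ||v||^2 = 9; deficit = 9/2

Write each e_j = u_j / sqrt(<u_j, u_j>) where u_j is the displayed integer vector. Then <v, e_j> = <v, u_j> / sqrt(<u_j, u_j>), so |<v, e_j>|^2 = <v, u_j>^2 / <u_j, u_j>.
Coefficients: <v, e_1> = -6/sqrt(8), <v, e_2> = 0/sqrt(1).
Square and sum: Σ |<v, e_j>|^2 = 9/2.
Compute ||v||^2 = v·v = 9.
Deficit = 9 − 9/2 = 9/2 ≥ 0, confirming Bessel's inequality. (The deficit equals ||v − Σ <v,e_j> e_j||^2, the squared distance from v to span{e_j}.)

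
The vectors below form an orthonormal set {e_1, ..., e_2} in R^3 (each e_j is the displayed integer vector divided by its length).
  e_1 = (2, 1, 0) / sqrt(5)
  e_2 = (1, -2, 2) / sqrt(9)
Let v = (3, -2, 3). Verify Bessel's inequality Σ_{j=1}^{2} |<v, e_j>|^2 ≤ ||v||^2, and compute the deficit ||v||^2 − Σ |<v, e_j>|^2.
Σ |<v, e_j>|^2 = 989/45; ||v||^2 = 22; deficit = 1/45

Write each e_j = u_j / sqrt(<u_j, u_j>) where u_j is the displayed integer vector. Then <v, e_j> = <v, u_j> / sqrt(<u_j, u_j>), so |<v, e_j>|^2 = <v, u_j>^2 / <u_j, u_j>.
Coefficients: <v, e_1> = 4/sqrt(5), <v, e_2> = 13/sqrt(9).
Square and sum: Σ |<v, e_j>|^2 = 989/45.
Compute ||v||^2 = v·v = 22.
Deficit = 22 − 989/45 = 1/45 ≥ 0, confirming Bessel's inequality. (The deficit equals ||v − Σ <v,e_j> e_j||^2, the squared distance from v to span{e_j}.)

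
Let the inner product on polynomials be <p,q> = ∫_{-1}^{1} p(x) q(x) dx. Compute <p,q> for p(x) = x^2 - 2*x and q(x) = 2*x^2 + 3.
<p,q> = 14/5

Expand the product: p(x)·q(x) = 2*x^4 - 4*x^3 + 3*x^2 - 6*x.
∫_{-1}^{1} of each monomial x^k gives [2/(k+1) if k even, 0 if k odd]. Integrating term-by-term (or equivalently evaluating the antiderivative F(x) = 2*x^5/5 - x^4 + x^3 - 3*x^2 at the endpoints):
  F(1) − F(−1) = -13/5 − (-27/5) = 14/5.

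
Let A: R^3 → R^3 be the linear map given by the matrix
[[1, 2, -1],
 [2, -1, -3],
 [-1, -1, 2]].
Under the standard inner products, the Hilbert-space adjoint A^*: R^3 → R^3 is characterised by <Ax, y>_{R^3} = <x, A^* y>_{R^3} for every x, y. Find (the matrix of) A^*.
A^* = A^T =
[[1, 2, -1],
 [2, -1, -1],
 [-1, -3, 2]]

For real matrices with standard dot products, the defining identity <Ax, y> = <x, A^* y> gives (Ax)^T y = x^T (A^*) y, i.e. x^T A^T y = x^T (A^*) y. Since this holds for all x, y, we must have A^* = A^T. Therefore
A^* =
[[1, 2, -1],
 [2, -1, -1],
 [-1, -3, 2]].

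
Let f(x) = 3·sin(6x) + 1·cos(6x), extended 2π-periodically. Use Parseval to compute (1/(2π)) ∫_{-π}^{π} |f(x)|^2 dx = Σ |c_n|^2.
Σ |c_n|^2 = 5

Expand |f|^2 and use orthogonality of {sin(nx), cos(mx)} on [-π, π]:
  ∫_{-π}^{π} sin(nx)^2 dx = π, ∫ cos(mx)^2 dx = π, and cross terms integrate to 0.
So ∫_{-π}^{π} f(x)^2 dx = 3^2 · π + 1^2 · π = (9 + 1)π.
Divide by 2π: (9 + 1)/2 = 5.
By Parseval, this equals Σ |c_n|^2.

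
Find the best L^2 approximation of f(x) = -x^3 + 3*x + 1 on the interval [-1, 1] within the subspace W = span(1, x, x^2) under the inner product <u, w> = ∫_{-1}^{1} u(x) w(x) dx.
g(x) = 12*x/5 + 1

The best approximation g ∈ W is the orthogonal projection of f onto W. Writing g = a_0 + a_1 x + a_2 x^2, the coefficients solve the normal equations G · a = b where
  G_{ij} = <φ_i, φ_j> and b_i = <f, φ_i>, with φ_0 = 1, φ_1 = x, φ_2 = x^2.
G =
  [2, 0, 2/3]
  [0, 2/3, 0]
  [2/3, 0, 2/5],
b = (2, 8/5, 2/3).
Solving gives a_0 = 1, a_1 = 12/5, a_2 = 0, so
  g(x) = 12*x/5 + 1.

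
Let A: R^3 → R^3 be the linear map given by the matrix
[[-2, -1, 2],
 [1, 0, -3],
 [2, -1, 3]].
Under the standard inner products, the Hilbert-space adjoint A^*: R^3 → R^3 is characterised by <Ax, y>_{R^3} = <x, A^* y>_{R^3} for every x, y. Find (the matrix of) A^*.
A^* = A^T =
[[-2, 1, 2],
 [-1, 0, -1],
 [2, -3, 3]]

For real matrices with standard dot products, the defining identity <Ax, y> = <x, A^* y> gives (Ax)^T y = x^T (A^*) y, i.e. x^T A^T y = x^T (A^*) y. Since this holds for all x, y, we must have A^* = A^T. Therefore
A^* =
[[-2, 1, 2],
 [-1, 0, -1],
 [2, -3, 3]].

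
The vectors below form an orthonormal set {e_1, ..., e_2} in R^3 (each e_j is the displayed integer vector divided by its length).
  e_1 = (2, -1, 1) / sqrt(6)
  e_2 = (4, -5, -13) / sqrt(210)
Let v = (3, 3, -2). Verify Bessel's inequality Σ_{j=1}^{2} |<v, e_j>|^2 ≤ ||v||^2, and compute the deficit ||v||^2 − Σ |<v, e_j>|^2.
Σ |<v, e_j>|^2 = 94/35; ||v||^2 = 22; deficit = 676/35

Write each e_j = u_j / sqrt(<u_j, u_j>) where u_j is the displayed integer vector. Then <v, e_j> = <v, u_j> / sqrt(<u_j, u_j>), so |<v, e_j>|^2 = <v, u_j>^2 / <u_j, u_j>.
Coefficients: <v, e_1> = 1/sqrt(6), <v, e_2> = 23/sqrt(210).
Square and sum: Σ |<v, e_j>|^2 = 94/35.
Compute ||v||^2 = v·v = 22.
Deficit = 22 − 94/35 = 676/35 ≥ 0, confirming Bessel's inequality. (The deficit equals ||v − Σ <v,e_j> e_j||^2, the squared distance from v to span{e_j}.)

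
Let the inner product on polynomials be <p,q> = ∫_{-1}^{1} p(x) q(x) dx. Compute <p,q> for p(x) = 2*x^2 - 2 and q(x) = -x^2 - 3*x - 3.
<p,q> = 128/15

Expand the product: p(x)·q(x) = -2*x^4 - 6*x^3 - 4*x^2 + 6*x + 6.
∫_{-1}^{1} of each monomial x^k gives [2/(k+1) if k even, 0 if k odd]. Integrating term-by-term (or equivalently evaluating the antiderivative F(x) = -2*x^5/5 - 3*x^4/2 - 4*x^3/3 + 3*x^2 + 6*x at the endpoints):
  F(1) − F(−1) = 173/30 − (-83/30) = 128/15.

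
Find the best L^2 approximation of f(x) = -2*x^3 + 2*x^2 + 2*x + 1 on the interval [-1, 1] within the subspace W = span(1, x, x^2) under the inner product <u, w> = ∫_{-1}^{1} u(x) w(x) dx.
g(x) = 2*x^2 + 4*x/5 + 1

The best approximation g ∈ W is the orthogonal projection of f onto W. Writing g = a_0 + a_1 x + a_2 x^2, the coefficients solve the normal equations G · a = b where
  G_{ij} = <φ_i, φ_j> and b_i = <f, φ_i>, with φ_0 = 1, φ_1 = x, φ_2 = x^2.
G =
  [2, 0, 2/3]
  [0, 2/3, 0]
  [2/3, 0, 2/5],
b = (10/3, 8/15, 22/15).
Solving gives a_0 = 1, a_1 = 4/5, a_2 = 2, so
  g(x) = 2*x^2 + 4*x/5 + 1.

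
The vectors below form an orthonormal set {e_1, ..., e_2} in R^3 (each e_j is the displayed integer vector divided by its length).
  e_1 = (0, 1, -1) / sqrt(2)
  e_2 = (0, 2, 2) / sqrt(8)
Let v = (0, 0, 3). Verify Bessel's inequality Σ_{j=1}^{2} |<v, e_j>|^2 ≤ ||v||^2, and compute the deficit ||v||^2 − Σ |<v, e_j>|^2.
Σ |<v, e_j>|^2 = 9; ||v||^2 = 9; deficit = 0

Write each e_j = u_j / sqrt(<u_j, u_j>) where u_j is the displayed integer vector. Then <v, e_j> = <v, u_j> / sqrt(<u_j, u_j>), so |<v, e_j>|^2 = <v, u_j>^2 / <u_j, u_j>.
Coefficients: <v, e_1> = -3/sqrt(2), <v, e_2> = 6/sqrt(8).
Square and sum: Σ |<v, e_j>|^2 = 9.
Compute ||v||^2 = v·v = 9.
Deficit = 9 − 9 = 0 ≥ 0, confirming Bessel's inequality. (The deficit equals ||v − Σ <v,e_j> e_j||^2, the squared distance from v to span{e_j}.)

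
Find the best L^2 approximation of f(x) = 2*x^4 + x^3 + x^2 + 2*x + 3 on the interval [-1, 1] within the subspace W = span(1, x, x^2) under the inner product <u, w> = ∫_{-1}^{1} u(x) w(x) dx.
g(x) = 19*x^2/7 + 13*x/5 + 99/35

The best approximation g ∈ W is the orthogonal projection of f onto W. Writing g = a_0 + a_1 x + a_2 x^2, the coefficients solve the normal equations G · a = b where
  G_{ij} = <φ_i, φ_j> and b_i = <f, φ_i>, with φ_0 = 1, φ_1 = x, φ_2 = x^2.
G =
  [2, 0, 2/3]
  [0, 2/3, 0]
  [2/3, 0, 2/5],
b = (112/15, 26/15, 104/35).
Solving gives a_0 = 99/35, a_1 = 13/5, a_2 = 19/7, so
  g(x) = 19*x^2/7 + 13*x/5 + 99/35.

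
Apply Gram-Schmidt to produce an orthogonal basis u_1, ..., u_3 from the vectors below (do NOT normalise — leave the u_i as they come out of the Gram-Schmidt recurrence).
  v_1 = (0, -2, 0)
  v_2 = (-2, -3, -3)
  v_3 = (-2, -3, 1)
Orthogonal basis:
  u_1 = (0, -2, 0)
  u_2 = (-2, 0, -3)
  u_3 = (-24/13, 0, 16/13)

Apply the Gram-Schmidt recurrence
  u_1 = v_1
  u_i = v_i − Σ_{j<i} ((v_i · u_j) / (u_j · u_j)) · u_j.

Step by step this gives:
  u_1 = (0, -2, 0)
  u_2 = (-2, 0, -3)
  u_3 = (-24/13, 0, 16/13)

Orthogonality check:
  u_2 · u_1 = 0 (should be 0)
  u_3 · u_1 = 0 (should be 0)
  u_3 · u_2 = 0 (should be 0)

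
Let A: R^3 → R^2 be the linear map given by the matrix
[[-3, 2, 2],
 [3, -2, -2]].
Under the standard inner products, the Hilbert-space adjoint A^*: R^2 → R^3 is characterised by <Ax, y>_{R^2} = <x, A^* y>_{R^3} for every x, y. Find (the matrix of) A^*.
A^* = A^T =
[[-3, 3],
 [2, -2],
 [2, -2]]

For real matrices with standard dot products, the defining identity <Ax, y> = <x, A^* y> gives (Ax)^T y = x^T (A^*) y, i.e. x^T A^T y = x^T (A^*) y. Since this holds for all x, y, we must have A^* = A^T. Therefore
A^* =
[[-3, 3],
 [2, -2],
 [2, -2]].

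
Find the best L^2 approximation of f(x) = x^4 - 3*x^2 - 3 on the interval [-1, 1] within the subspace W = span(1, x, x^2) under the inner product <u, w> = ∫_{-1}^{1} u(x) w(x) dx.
g(x) = -15*x^2/7 - 108/35

The best approximation g ∈ W is the orthogonal projection of f onto W. Writing g = a_0 + a_1 x + a_2 x^2, the coefficients solve the normal equations G · a = b where
  G_{ij} = <φ_i, φ_j> and b_i = <f, φ_i>, with φ_0 = 1, φ_1 = x, φ_2 = x^2.
G =
  [2, 0, 2/3]
  [0, 2/3, 0]
  [2/3, 0, 2/5],
b = (-38/5, 0, -102/35).
Solving gives a_0 = -108/35, a_1 = 0, a_2 = -15/7, so
  g(x) = -15*x^2/7 - 108/35.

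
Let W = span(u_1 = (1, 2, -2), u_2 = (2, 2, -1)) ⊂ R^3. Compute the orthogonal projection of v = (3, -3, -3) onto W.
proj_W(v) = (9/17, 12/17, -9/17)

Set up U = [u_1 | ... | u_2] ∈ R^(3×2). The projector onto W = col(U) is P = U (U^T U)^(-1) U^T.
Compute U^T U =
  [9, 8]
  [8, 9],
and U^T v = (3, 3).
Solve U^T U · c = U^T v for the coefficients: c = (3/17, 3/17). The projection is proj_W(v) = U c.
Check: (v - proj_W(v)) · u_1 = 0  (should be 0).
Check: (v - proj_W(v)) · u_2 = 0  (should be 0).
Result: proj_W(v) = (9/17, 12/17, -9/17).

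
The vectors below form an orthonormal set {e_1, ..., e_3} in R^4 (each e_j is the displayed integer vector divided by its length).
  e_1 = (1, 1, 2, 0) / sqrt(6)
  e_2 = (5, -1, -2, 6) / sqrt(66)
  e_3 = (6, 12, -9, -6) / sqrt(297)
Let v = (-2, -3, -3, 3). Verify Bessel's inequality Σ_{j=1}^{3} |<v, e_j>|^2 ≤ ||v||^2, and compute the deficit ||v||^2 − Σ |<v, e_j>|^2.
Σ |<v, e_j>|^2 = 89/3; ||v||^2 = 31; deficit = 4/3

Write each e_j = u_j / sqrt(<u_j, u_j>) where u_j is the displayed integer vector. Then <v, e_j> = <v, u_j> / sqrt(<u_j, u_j>), so |<v, e_j>|^2 = <v, u_j>^2 / <u_j, u_j>.
Coefficients: <v, e_1> = -11/sqrt(6), <v, e_2> = 17/sqrt(66), <v, e_3> = -39/sqrt(297).
Square and sum: Σ |<v, e_j>|^2 = 89/3.
Compute ||v||^2 = v·v = 31.
Deficit = 31 − 89/3 = 4/3 ≥ 0, confirming Bessel's inequality. (The deficit equals ||v − Σ <v,e_j> e_j||^2, the squared distance from v to span{e_j}.)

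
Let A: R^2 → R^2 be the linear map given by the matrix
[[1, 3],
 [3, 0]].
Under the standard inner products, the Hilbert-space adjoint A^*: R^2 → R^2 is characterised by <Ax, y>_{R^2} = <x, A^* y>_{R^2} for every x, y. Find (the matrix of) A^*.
A^* = A^T =
[[1, 3],
 [3, 0]]

For real matrices with standard dot products, the defining identity <Ax, y> = <x, A^* y> gives (Ax)^T y = x^T (A^*) y, i.e. x^T A^T y = x^T (A^*) y. Since this holds for all x, y, we must have A^* = A^T. Therefore
A^* =
[[1, 3],
 [3, 0]].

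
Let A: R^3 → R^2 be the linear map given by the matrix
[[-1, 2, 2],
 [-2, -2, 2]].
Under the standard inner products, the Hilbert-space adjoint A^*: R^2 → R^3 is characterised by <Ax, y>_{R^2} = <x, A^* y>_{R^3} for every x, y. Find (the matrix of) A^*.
A^* = A^T =
[[-1, -2],
 [2, -2],
 [2, 2]]

For real matrices with standard dot products, the defining identity <Ax, y> = <x, A^* y> gives (Ax)^T y = x^T (A^*) y, i.e. x^T A^T y = x^T (A^*) y. Since this holds for all x, y, we must have A^* = A^T. Therefore
A^* =
[[-1, -2],
 [2, -2],
 [2, 2]].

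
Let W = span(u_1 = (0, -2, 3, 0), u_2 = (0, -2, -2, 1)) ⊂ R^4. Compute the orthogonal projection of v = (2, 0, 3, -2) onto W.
proj_W(v) = (0, 42/113, 367/113, -86/113)

Set up U = [u_1 | ... | u_2] ∈ R^(4×2). The projector onto W = col(U) is P = U (U^T U)^(-1) U^T.
Compute U^T U =
  [13, -2]
  [-2, 9],
and U^T v = (9, -8).
Solve U^T U · c = U^T v for the coefficients: c = (65/113, -86/113). The projection is proj_W(v) = U c.
Check: (v - proj_W(v)) · u_1 = 0  (should be 0).
Check: (v - proj_W(v)) · u_2 = 0  (should be 0).
Result: proj_W(v) = (0, 42/113, 367/113, -86/113).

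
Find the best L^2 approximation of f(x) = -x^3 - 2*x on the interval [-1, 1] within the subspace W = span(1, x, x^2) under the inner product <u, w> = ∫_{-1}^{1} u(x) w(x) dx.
g(x) = -13*x/5

The best approximation g ∈ W is the orthogonal projection of f onto W. Writing g = a_0 + a_1 x + a_2 x^2, the coefficients solve the normal equations G · a = b where
  G_{ij} = <φ_i, φ_j> and b_i = <f, φ_i>, with φ_0 = 1, φ_1 = x, φ_2 = x^2.
G =
  [2, 0, 2/3]
  [0, 2/3, 0]
  [2/3, 0, 2/5],
b = (0, -26/15, 0).
Solving gives a_0 = 0, a_1 = -13/5, a_2 = 0, so
  g(x) = -13*x/5.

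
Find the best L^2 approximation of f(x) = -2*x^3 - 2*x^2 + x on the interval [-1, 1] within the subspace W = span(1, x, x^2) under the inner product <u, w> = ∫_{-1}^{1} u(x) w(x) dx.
g(x) = -2*x^2 - x/5

The best approximation g ∈ W is the orthogonal projection of f onto W. Writing g = a_0 + a_1 x + a_2 x^2, the coefficients solve the normal equations G · a = b where
  G_{ij} = <φ_i, φ_j> and b_i = <f, φ_i>, with φ_0 = 1, φ_1 = x, φ_2 = x^2.
G =
  [2, 0, 2/3]
  [0, 2/3, 0]
  [2/3, 0, 2/5],
b = (-4/3, -2/15, -4/5).
Solving gives a_0 = 0, a_1 = -1/5, a_2 = -2, so
  g(x) = -2*x^2 - x/5.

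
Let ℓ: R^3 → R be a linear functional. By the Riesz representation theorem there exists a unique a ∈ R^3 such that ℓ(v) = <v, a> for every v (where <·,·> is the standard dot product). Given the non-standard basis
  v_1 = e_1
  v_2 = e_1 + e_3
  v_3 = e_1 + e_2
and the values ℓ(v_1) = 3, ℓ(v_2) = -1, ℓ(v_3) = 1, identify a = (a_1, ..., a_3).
a = (3, -2, -4)

Write a = (a_1, ..., a_3) in the standard basis. For each basis vector v_i, ℓ(v_i) = <v_i, a> is a linear equation in the a_j's. Collect the n equations into a matrix system V a = ℓ, where row i of V is v_i (expressed in the standard basis). Since V is invertible (lower-triangular with 1s on the diagonal, up to permutation), solve by back-substitution:
  V =
[[1, 0, 0],
 [1, 0, 1],
 [1, 1, 0]]
  V a = (3, -1, 1)
Solving gives a = (3, -2, -4).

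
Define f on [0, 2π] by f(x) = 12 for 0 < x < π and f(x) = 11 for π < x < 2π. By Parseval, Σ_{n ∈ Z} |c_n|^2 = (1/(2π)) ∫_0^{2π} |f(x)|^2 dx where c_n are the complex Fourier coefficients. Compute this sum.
Σ |c_n|^2 = 265/2

Parseval equates the L^2 energy of f (normalised by 1/(2π)) with the ℓ^2 sum of its Fourier coefficients: (1/(2π)) ∫_0^{2π} |f|^2 = Σ |c_n|^2.
Compute the left side: (1/(2π)) [∫_0^π 12^2 dx + ∫_π^{2π} 11^2 dx] = (1/(2π)) · (144π + 121π) = (144 + 121)/2 = 265/2.
So Σ_{n ∈ Z} |c_n|^2 = 265/2.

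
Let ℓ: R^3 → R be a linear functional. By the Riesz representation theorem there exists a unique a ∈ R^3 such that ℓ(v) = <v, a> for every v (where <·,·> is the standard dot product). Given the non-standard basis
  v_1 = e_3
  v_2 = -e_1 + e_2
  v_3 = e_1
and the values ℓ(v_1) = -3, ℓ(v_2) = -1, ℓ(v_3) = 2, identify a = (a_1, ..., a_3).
a = (2, 1, -3)

Write a = (a_1, ..., a_3) in the standard basis. For each basis vector v_i, ℓ(v_i) = <v_i, a> is a linear equation in the a_j's. Collect the n equations into a matrix system V a = ℓ, where row i of V is v_i (expressed in the standard basis). Since V is invertible (lower-triangular with 1s on the diagonal, up to permutation), solve by back-substitution:
  V =
[[0, 0, 1],
 [-1, 1, 0],
 [1, 0, 0]]
  V a = (-3, -1, 2)
Solving gives a = (2, 1, -3).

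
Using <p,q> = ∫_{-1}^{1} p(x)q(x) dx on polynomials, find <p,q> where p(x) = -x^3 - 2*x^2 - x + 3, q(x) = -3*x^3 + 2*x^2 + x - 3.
<p,q> = -1114/105

Expand the product: p(x)·q(x) = 3*x^6 + 4*x^5 - 2*x^4 - 10*x^3 + 11*x^2 + 6*x - 9.
∫_{-1}^{1} of each monomial x^k gives [2/(k+1) if k even, 0 if k odd]. Integrating term-by-term (or equivalently evaluating the antiderivative F(x) = 3*x^7/7 + 2*x^6/3 - 2*x^5/5 - 5*x^4/2 + 11*x^3/3 + 3*x^2 - 9*x at the endpoints):
  F(1) − F(−1) = -869/210 − (453/70) = -1114/105.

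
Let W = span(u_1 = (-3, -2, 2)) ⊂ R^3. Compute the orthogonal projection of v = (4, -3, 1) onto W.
proj_W(v) = (12/17, 8/17, -8/17)

Set up U = [u_1 | ... | u_1] ∈ R^(3×1). The projector onto W = col(U) is P = U (U^T U)^(-1) U^T.
Compute U^T U =
  [17],
and U^T v = (-4).
Solve U^T U · c = U^T v for the coefficients: c = (-4/17). The projection is proj_W(v) = U c.
Check: (v - proj_W(v)) · u_1 = 0  (should be 0).
Result: proj_W(v) = (12/17, 8/17, -8/17).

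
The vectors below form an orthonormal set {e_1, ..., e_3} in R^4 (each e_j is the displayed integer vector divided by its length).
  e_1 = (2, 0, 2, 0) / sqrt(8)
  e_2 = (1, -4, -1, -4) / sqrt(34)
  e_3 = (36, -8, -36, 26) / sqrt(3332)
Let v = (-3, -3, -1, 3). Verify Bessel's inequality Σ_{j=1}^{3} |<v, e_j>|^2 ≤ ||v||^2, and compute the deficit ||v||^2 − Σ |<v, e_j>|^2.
Σ |<v, e_j>|^2 = 411/49; ||v||^2 = 28; deficit = 961/49

Write each e_j = u_j / sqrt(<u_j, u_j>) where u_j is the displayed integer vector. Then <v, e_j> = <v, u_j> / sqrt(<u_j, u_j>), so |<v, e_j>|^2 = <v, u_j>^2 / <u_j, u_j>.
Coefficients: <v, e_1> = -8/sqrt(8), <v, e_2> = -2/sqrt(34), <v, e_3> = 30/sqrt(3332).
Square and sum: Σ |<v, e_j>|^2 = 411/49.
Compute ||v||^2 = v·v = 28.
Deficit = 28 − 411/49 = 961/49 ≥ 0, confirming Bessel's inequality. (The deficit equals ||v − Σ <v,e_j> e_j||^2, the squared distance from v to span{e_j}.)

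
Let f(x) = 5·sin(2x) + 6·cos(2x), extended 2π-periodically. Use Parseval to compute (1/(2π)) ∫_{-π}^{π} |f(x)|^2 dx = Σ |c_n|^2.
Σ |c_n|^2 = 61/2

Expand |f|^2 and use orthogonality of {sin(nx), cos(mx)} on [-π, π]:
  ∫_{-π}^{π} sin(nx)^2 dx = π, ∫ cos(mx)^2 dx = π, and cross terms integrate to 0.
So ∫_{-π}^{π} f(x)^2 dx = 5^2 · π + 6^2 · π = (25 + 36)π.
Divide by 2π: (25 + 36)/2 = 61/2.
By Parseval, this equals Σ |c_n|^2.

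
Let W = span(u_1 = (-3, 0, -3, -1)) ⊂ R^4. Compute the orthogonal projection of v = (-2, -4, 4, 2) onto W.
proj_W(v) = (24/19, 0, 24/19, 8/19)

Set up U = [u_1 | ... | u_1] ∈ R^(4×1). The projector onto W = col(U) is P = U (U^T U)^(-1) U^T.
Compute U^T U =
  [19],
and U^T v = (-8).
Solve U^T U · c = U^T v for the coefficients: c = (-8/19). The projection is proj_W(v) = U c.
Check: (v - proj_W(v)) · u_1 = 0  (should be 0).
Result: proj_W(v) = (24/19, 0, 24/19, 8/19).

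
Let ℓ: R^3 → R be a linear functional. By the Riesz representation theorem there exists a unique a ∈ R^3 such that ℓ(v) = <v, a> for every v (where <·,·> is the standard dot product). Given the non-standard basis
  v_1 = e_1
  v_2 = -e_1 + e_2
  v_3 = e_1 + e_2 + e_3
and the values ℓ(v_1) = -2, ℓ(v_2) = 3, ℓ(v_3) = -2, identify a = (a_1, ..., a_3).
a = (-2, 1, -1)

Write a = (a_1, ..., a_3) in the standard basis. For each basis vector v_i, ℓ(v_i) = <v_i, a> is a linear equation in the a_j's. Collect the n equations into a matrix system V a = ℓ, where row i of V is v_i (expressed in the standard basis). Since V is invertible (lower-triangular with 1s on the diagonal, up to permutation), solve by back-substitution:
  V =
[[1, 0, 0],
 [-1, 1, 0],
 [1, 1, 1]]
  V a = (-2, 3, -2)
Solving gives a = (-2, 1, -1).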